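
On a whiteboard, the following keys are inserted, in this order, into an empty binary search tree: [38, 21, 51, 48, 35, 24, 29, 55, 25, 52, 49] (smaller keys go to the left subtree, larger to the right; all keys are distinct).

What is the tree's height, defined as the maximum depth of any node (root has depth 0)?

38: root
21: left child of 38 (depth 1)
51: right child of 38 (depth 1)
48: left child of 51 (depth 2)
35: right child of 21 (depth 2)
24: left child of 35 (depth 3)
29: right child of 24 (depth 4)
55: right child of 51 (depth 2)
25: left child of 29 (depth 5)
52: left child of 55 (depth 3)
49: right child of 48 (depth 3)

The deepest node is 25 at depth 5.

5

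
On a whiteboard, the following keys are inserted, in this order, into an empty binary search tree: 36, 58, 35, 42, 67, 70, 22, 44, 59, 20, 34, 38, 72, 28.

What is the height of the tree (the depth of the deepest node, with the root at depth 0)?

36: root
58: right child of 36 (depth 1)
35: left child of 36 (depth 1)
42: left child of 58 (depth 2)
67: right child of 58 (depth 2)
70: right child of 67 (depth 3)
22: left child of 35 (depth 2)
44: right child of 42 (depth 3)
59: left child of 67 (depth 3)
20: left child of 22 (depth 3)
34: right child of 22 (depth 3)
38: left child of 42 (depth 3)
72: right child of 70 (depth 4)
28: left child of 34 (depth 4)

The deepest node is 72 at depth 4.

4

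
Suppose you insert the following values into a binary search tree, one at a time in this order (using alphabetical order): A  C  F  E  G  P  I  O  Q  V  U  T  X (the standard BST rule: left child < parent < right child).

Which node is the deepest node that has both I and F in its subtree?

F

A: root
C: right child of A (depth 1)
F: right child of C (depth 2)
E: left child of F (depth 3)
G: right child of F (depth 3)
P: right child of G (depth 4)
I: left child of P (depth 5)
O: right child of I (depth 6)
Q: right child of P (depth 5)
V: right child of Q (depth 6)
U: left child of V (depth 7)
T: left child of U (depth 8)
X: right child of V (depth 7)

Path to I: A → C → F → G → P → I
Path to F: A → C → F
F lies on both paths and is an ancestor of the other node.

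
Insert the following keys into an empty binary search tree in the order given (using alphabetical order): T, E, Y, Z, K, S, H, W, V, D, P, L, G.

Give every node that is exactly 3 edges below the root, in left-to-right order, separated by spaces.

T: root
E: left child of T (depth 1)
Y: right child of T (depth 1)
Z: right child of Y (depth 2)
K: right child of E (depth 2)
S: right child of K (depth 3)
H: left child of K (depth 3)
W: left child of Y (depth 2)
V: left child of W (depth 3)
D: left child of E (depth 2)
P: left child of S (depth 4)
L: left child of P (depth 5)
G: left child of H (depth 4)

H S V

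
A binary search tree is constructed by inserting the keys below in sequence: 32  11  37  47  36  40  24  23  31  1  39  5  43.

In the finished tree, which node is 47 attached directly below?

32: root
11: left child of 32 (depth 1)
37: right child of 32 (depth 1)
47: right child of 37 (depth 2)
36: left child of 37 (depth 2)
40: left child of 47 (depth 3)
24: right child of 11 (depth 2)
23: left child of 24 (depth 3)
31: right child of 24 (depth 3)
1: left child of 11 (depth 2)
39: left child of 40 (depth 4)
5: right child of 1 (depth 3)
43: right child of 40 (depth 4)

37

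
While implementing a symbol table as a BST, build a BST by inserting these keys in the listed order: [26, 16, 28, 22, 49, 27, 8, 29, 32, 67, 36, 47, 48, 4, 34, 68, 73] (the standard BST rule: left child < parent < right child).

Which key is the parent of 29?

Insert 26: tree is empty, so 26 becomes the root.
Insert 16: 16 < 26 → go left. Place as left child of 26.
Insert 28: 28 > 26 → go right. Place as right child of 26.
Insert 22: 22 < 26 → go left; 22 > 16 → go right. Place as right child of 16.
Insert 49: 49 > 26 → go right; 49 > 28 → go right. Place as right child of 28.
Insert 27: 27 > 26 → go right; 27 < 28 → go left. Place as left child of 28.
Insert 8: 8 < 26 → go left; 8 < 16 → go left. Place as left child of 16.
Insert 29: 29 > 26 → go right; 29 > 28 → go right; 29 < 49 → go left. Place as left child of 49.
Insert 32: 32 > 26 → go right; 32 > 28 → go right; 32 < 49 → go left; 32 > 29 → go right. Place as right child of 29.
Insert 67: 67 > 26 → go right; 67 > 28 → go right; 67 > 49 → go right. Place as right child of 49.
Insert 36: 36 > 26 → go right; 36 > 28 → go right; 36 < 49 → go left; 36 > 29 → go right; 36 > 32 → go right. Place as right child of 32.
Insert 47: 47 > 26 → go right; 47 > 28 → go right; 47 < 49 → go left; 47 > 29 → go right; 47 > 32 → go right; 47 > 36 → go right. Place as right child of 36.
Insert 48: 48 > 26 → go right; 48 > 28 → go right; 48 < 49 → go left; 48 > 29 → go right; 48 > 32 → go right; 48 > 36 → go right; 48 > 47 → go right. Place as right child of 47.
Insert 4: 4 < 26 → go left; 4 < 16 → go left; 4 < 8 → go left. Place as left child of 8.
Insert 34: 34 > 26 → go right; 34 > 28 → go right; 34 < 49 → go left; 34 > 29 → go right; 34 > 32 → go right; 34 < 36 → go left. Place as left child of 36.
Insert 68: 68 > 26 → go right; 68 > 28 → go right; 68 > 49 → go right; 68 > 67 → go right. Place as right child of 67.
Insert 73: 73 > 26 → go right; 73 > 28 → go right; 73 > 49 → go right; 73 > 67 → go right; 73 > 68 → go right. Place as right child of 68.

49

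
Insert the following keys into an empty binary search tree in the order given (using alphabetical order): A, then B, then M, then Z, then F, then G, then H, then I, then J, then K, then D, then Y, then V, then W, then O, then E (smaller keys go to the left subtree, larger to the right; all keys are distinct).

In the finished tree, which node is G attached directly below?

F

Insert A: tree is empty, so A becomes the root.
Insert B: B > A → go right. Place as right child of A.
Insert M: M > A → go right; M > B → go right. Place as right child of B.
Insert Z: Z > A → go right; Z > B → go right; Z > M → go right. Place as right child of M.
Insert F: F > A → go right; F > B → go right; F < M → go left. Place as left child of M.
Insert G: G > A → go right; G > B → go right; G < M → go left; G > F → go right. Place as right child of F.
Insert H: H > A → go right; H > B → go right; H < M → go left; H > F → go right; H > G → go right. Place as right child of G.
Insert I: I > A → go right; I > B → go right; I < M → go left; I > F → go right; I > G → go right; I > H → go right. Place as right child of H.
Insert J: J > A → go right; J > B → go right; J < M → go left; J > F → go right; J > G → go right; J > H → go right; J > I → go right. Place as right child of I.
Insert K: K > A → go right; K > B → go right; K < M → go left; K > F → go right; K > G → go right; K > H → go right; K > I → go right; K > J → go right. Place as right child of J.
Insert D: D > A → go right; D > B → go right; D < M → go left; D < F → go left. Place as left child of F.
Insert Y: Y > A → go right; Y > B → go right; Y > M → go right; Y < Z → go left. Place as left child of Z.
Insert V: V > A → go right; V > B → go right; V > M → go right; V < Z → go left; V < Y → go left. Place as left child of Y.
Insert W: W > A → go right; W > B → go right; W > M → go right; W < Z → go left; W < Y → go left; W > V → go right. Place as right child of V.
Insert O: O > A → go right; O > B → go right; O > M → go right; O < Z → go left; O < Y → go left; O < V → go left. Place as left child of V.
Insert E: E > A → go right; E > B → go right; E < M → go left; E < F → go left; E > D → go right. Place as right child of D.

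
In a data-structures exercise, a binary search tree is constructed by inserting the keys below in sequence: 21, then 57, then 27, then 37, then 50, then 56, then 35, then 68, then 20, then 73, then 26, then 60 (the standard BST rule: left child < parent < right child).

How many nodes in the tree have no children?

6

21: root
57: right child of 21 (depth 1)
27: left child of 57 (depth 2)
37: right child of 27 (depth 3)
50: right child of 37 (depth 4)
56: right child of 50 (depth 5)
35: left child of 37 (depth 4)
68: right child of 57 (depth 2)
20: left child of 21 (depth 1)
73: right child of 68 (depth 3)
26: left child of 27 (depth 3)
60: left child of 68 (depth 3)

Leaves: 20, 26, 35, 56, 60, 73 — 6 in total.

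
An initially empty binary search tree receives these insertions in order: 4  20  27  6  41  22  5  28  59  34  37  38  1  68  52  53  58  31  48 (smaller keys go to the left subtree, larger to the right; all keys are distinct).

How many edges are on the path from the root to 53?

6

Insert 4: tree is empty, so 4 becomes the root.
Insert 20: 20 > 4 → go right. Place as right child of 4.
Insert 27: 27 > 4 → go right; 27 > 20 → go right. Place as right child of 20.
Insert 6: 6 > 4 → go right; 6 < 20 → go left. Place as left child of 20.
Insert 41: 41 > 4 → go right; 41 > 20 → go right; 41 > 27 → go right. Place as right child of 27.
Insert 22: 22 > 4 → go right; 22 > 20 → go right; 22 < 27 → go left. Place as left child of 27.
Insert 5: 5 > 4 → go right; 5 < 20 → go left; 5 < 6 → go left. Place as left child of 6.
Insert 28: 28 > 4 → go right; 28 > 20 → go right; 28 > 27 → go right; 28 < 41 → go left. Place as left child of 41.
Insert 59: 59 > 4 → go right; 59 > 20 → go right; 59 > 27 → go right; 59 > 41 → go right. Place as right child of 41.
Insert 34: 34 > 4 → go right; 34 > 20 → go right; 34 > 27 → go right; 34 < 41 → go left; 34 > 28 → go right. Place as right child of 28.
Insert 37: 37 > 4 → go right; 37 > 20 → go right; 37 > 27 → go right; 37 < 41 → go left; 37 > 28 → go right; 37 > 34 → go right. Place as right child of 34.
Insert 38: 38 > 4 → go right; 38 > 20 → go right; 38 > 27 → go right; 38 < 41 → go left; 38 > 28 → go right; 38 > 34 → go right; 38 > 37 → go right. Place as right child of 37.
Insert 1: 1 < 4 → go left. Place as left child of 4.
Insert 68: 68 > 4 → go right; 68 > 20 → go right; 68 > 27 → go right; 68 > 41 → go right; 68 > 59 → go right. Place as right child of 59.
Insert 52: 52 > 4 → go right; 52 > 20 → go right; 52 > 27 → go right; 52 > 41 → go right; 52 < 59 → go left. Place as left child of 59.
Insert 53: 53 > 4 → go right; 53 > 20 → go right; 53 > 27 → go right; 53 > 41 → go right; 53 < 59 → go left; 53 > 52 → go right. Place as right child of 52.
Insert 58: 58 > 4 → go right; 58 > 20 → go right; 58 > 27 → go right; 58 > 41 → go right; 58 < 59 → go left; 58 > 52 → go right; 58 > 53 → go right. Place as right child of 53.
Insert 31: 31 > 4 → go right; 31 > 20 → go right; 31 > 27 → go right; 31 < 41 → go left; 31 > 28 → go right; 31 < 34 → go left. Place as left child of 34.
Insert 48: 48 > 4 → go right; 48 > 20 → go right; 48 > 27 → go right; 48 > 41 → go right; 48 < 59 → go left; 48 < 52 → go left. Place as left child of 52.

Path to 53: 4 → 20 → 27 → 41 → 59 → 52 → 53, which is 6 edges.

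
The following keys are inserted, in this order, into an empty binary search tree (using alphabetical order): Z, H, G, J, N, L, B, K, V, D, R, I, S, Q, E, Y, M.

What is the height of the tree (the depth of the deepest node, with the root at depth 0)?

Insert Z: tree is empty, so Z becomes the root.
Insert H: H < Z → go left. Place as left child of Z.
Insert G: G < Z → go left; G < H → go left. Place as left child of H.
Insert J: J < Z → go left; J > H → go right. Place as right child of H.
Insert N: N < Z → go left; N > H → go right; N > J → go right. Place as right child of J.
Insert L: L < Z → go left; L > H → go right; L > J → go right; L < N → go left. Place as left child of N.
Insert B: B < Z → go left; B < H → go left; B < G → go left. Place as left child of G.
Insert K: K < Z → go left; K > H → go right; K > J → go right; K < N → go left; K < L → go left. Place as left child of L.
Insert V: V < Z → go left; V > H → go right; V > J → go right; V > N → go right. Place as right child of N.
Insert D: D < Z → go left; D < H → go left; D < G → go left; D > B → go right. Place as right child of B.
Insert R: R < Z → go left; R > H → go right; R > J → go right; R > N → go right; R < V → go left. Place as left child of V.
Insert I: I < Z → go left; I > H → go right; I < J → go left. Place as left child of J.
Insert S: S < Z → go left; S > H → go right; S > J → go right; S > N → go right; S < V → go left; S > R → go right. Place as right child of R.
Insert Q: Q < Z → go left; Q > H → go right; Q > J → go right; Q > N → go right; Q < V → go left; Q < R → go left. Place as left child of R.
Insert E: E < Z → go left; E < H → go left; E < G → go left; E > B → go right; E > D → go right. Place as right child of D.
Insert Y: Y < Z → go left; Y > H → go right; Y > J → go right; Y > N → go right; Y > V → go right. Place as right child of V.
Insert M: M < Z → go left; M > H → go right; M > J → go right; M < N → go left; M > L → go right. Place as right child of L.

The deepest node is S at depth 6.

6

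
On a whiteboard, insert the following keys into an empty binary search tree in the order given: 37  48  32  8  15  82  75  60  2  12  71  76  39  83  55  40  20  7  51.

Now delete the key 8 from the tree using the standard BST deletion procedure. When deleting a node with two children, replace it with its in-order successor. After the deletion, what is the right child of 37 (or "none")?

48

37: root
48: right child of 37 (depth 1)
32: left child of 37 (depth 1)
8: left child of 32 (depth 2)
15: right child of 8 (depth 3)
82: right child of 48 (depth 2)
75: left child of 82 (depth 3)
60: left child of 75 (depth 4)
2: left child of 8 (depth 3)
12: left child of 15 (depth 4)
71: right child of 60 (depth 5)
76: right child of 75 (depth 4)
39: left child of 48 (depth 2)
83: right child of 82 (depth 3)
55: left child of 60 (depth 5)
40: right child of 39 (depth 3)
20: right child of 15 (depth 4)
7: right child of 2 (depth 4)
51: left child of 55 (depth 6)

Delete 8 (two children — replace with in-order successor).
After deletion, 37's right child: 48.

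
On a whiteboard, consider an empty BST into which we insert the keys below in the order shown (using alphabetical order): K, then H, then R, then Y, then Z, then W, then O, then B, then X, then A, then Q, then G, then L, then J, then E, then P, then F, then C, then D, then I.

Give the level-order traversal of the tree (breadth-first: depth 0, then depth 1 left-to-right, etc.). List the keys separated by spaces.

Insert K: tree is empty, so K becomes the root.
Insert H: H < K → go left. Place as left child of K.
Insert R: R > K → go right. Place as right child of K.
Insert Y: Y > K → go right; Y > R → go right. Place as right child of R.
Insert Z: Z > K → go right; Z > R → go right; Z > Y → go right. Place as right child of Y.
Insert W: W > K → go right; W > R → go right; W < Y → go left. Place as left child of Y.
Insert O: O > K → go right; O < R → go left. Place as left child of R.
Insert B: B < K → go left; B < H → go left. Place as left child of H.
Insert X: X > K → go right; X > R → go right; X < Y → go left; X > W → go right. Place as right child of W.
Insert A: A < K → go left; A < H → go left; A < B → go left. Place as left child of B.
Insert Q: Q > K → go right; Q < R → go left; Q > O → go right. Place as right child of O.
Insert G: G < K → go left; G < H → go left; G > B → go right. Place as right child of B.
Insert L: L > K → go right; L < R → go left; L < O → go left. Place as left child of O.
Insert J: J < K → go left; J > H → go right. Place as right child of H.
Insert E: E < K → go left; E < H → go left; E > B → go right; E < G → go left. Place as left child of G.
Insert P: P > K → go right; P < R → go left; P > O → go right; P < Q → go left. Place as left child of Q.
Insert F: F < K → go left; F < H → go left; F > B → go right; F < G → go left; F > E → go right. Place as right child of E.
Insert C: C < K → go left; C < H → go left; C > B → go right; C < G → go left; C < E → go left. Place as left child of E.
Insert D: D < K → go left; D < H → go left; D > B → go right; D < G → go left; D < E → go left; D > C → go right. Place as right child of C.
Insert I: I < K → go left; I > H → go right; I < J → go left. Place as left child of J.

K H R B J O Y A G I L Q W Z E P X C F D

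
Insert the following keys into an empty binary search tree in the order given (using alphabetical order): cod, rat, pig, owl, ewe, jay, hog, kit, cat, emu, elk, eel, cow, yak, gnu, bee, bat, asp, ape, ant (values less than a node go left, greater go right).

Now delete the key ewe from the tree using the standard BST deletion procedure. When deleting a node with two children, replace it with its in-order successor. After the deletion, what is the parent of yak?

Insert cod: tree is empty, so cod becomes the root.
Insert rat: rat > cod → go right. Place as right child of cod.
Insert pig: pig > cod → go right; pig < rat → go left. Place as left child of rat.
Insert owl: owl > cod → go right; owl < rat → go left; owl < pig → go left. Place as left child of pig.
Insert ewe: ewe > cod → go right; ewe < rat → go left; ewe < pig → go left; ewe < owl → go left. Place as left child of owl.
Insert jay: jay > cod → go right; jay < rat → go left; jay < pig → go left; jay < owl → go left; jay > ewe → go right. Place as right child of ewe.
Insert hog: hog > cod → go right; hog < rat → go left; hog < pig → go left; hog < owl → go left; hog > ewe → go right; hog < jay → go left. Place as left child of jay.
Insert kit: kit > cod → go right; kit < rat → go left; kit < pig → go left; kit < owl → go left; kit > ewe → go right; kit > jay → go right. Place as right child of jay.
Insert cat: cat < cod → go left. Place as left child of cod.
Insert emu: emu > cod → go right; emu < rat → go left; emu < pig → go left; emu < owl → go left; emu < ewe → go left. Place as left child of ewe.
Insert elk: elk > cod → go right; elk < rat → go left; elk < pig → go left; elk < owl → go left; elk < ewe → go left; elk < emu → go left. Place as left child of emu.
Insert eel: eel > cod → go right; eel < rat → go left; eel < pig → go left; eel < owl → go left; eel < ewe → go left; eel < emu → go left; eel < elk → go left. Place as left child of elk.
Insert cow: cow > cod → go right; cow < rat → go left; cow < pig → go left; cow < owl → go left; cow < ewe → go left; cow < emu → go left; cow < elk → go left; cow < eel → go left. Place as left child of eel.
Insert yak: yak > cod → go right; yak > rat → go right. Place as right child of rat.
Insert gnu: gnu > cod → go right; gnu < rat → go left; gnu < pig → go left; gnu < owl → go left; gnu > ewe → go right; gnu < jay → go left; gnu < hog → go left. Place as left child of hog.
Insert bee: bee < cod → go left; bee < cat → go left. Place as left child of cat.
Insert bat: bat < cod → go left; bat < cat → go left; bat < bee → go left. Place as left child of bee.
Insert asp: asp < cod → go left; asp < cat → go left; asp < bee → go left; asp < bat → go left. Place as left child of bat.
Insert ape: ape < cod → go left; ape < cat → go left; ape < bee → go left; ape < bat → go left; ape < asp → go left. Place as left child of asp.
Insert ant: ant < cod → go left; ant < cat → go left; ant < bee → go left; ant < bat → go left; ant < asp → go left; ant < ape → go left. Place as left child of ape.

Delete ewe (two children — replace with in-order successor).
After deletion, yak's parent is rat.

rat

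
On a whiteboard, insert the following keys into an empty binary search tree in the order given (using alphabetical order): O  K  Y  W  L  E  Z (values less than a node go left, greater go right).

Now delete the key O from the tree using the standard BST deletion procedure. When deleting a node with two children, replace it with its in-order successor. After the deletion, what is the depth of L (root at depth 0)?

2

O: root
K: left child of O (depth 1)
Y: right child of O (depth 1)
W: left child of Y (depth 2)
L: right child of K (depth 2)
E: left child of K (depth 2)
Z: right child of Y (depth 2)

Delete O (two children — replace with in-order successor).
After deletion, path to L: W → K → L.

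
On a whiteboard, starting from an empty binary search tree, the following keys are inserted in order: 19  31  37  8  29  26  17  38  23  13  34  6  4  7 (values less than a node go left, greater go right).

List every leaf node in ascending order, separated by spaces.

4 7 13 23 34 38

19: root
31: right child of 19 (depth 1)
37: right child of 31 (depth 2)
8: left child of 19 (depth 1)
29: left child of 31 (depth 2)
26: left child of 29 (depth 3)
17: right child of 8 (depth 2)
38: right child of 37 (depth 3)
23: left child of 26 (depth 4)
13: left child of 17 (depth 3)
34: left child of 37 (depth 3)
6: left child of 8 (depth 2)
4: left child of 6 (depth 3)
7: right child of 6 (depth 3)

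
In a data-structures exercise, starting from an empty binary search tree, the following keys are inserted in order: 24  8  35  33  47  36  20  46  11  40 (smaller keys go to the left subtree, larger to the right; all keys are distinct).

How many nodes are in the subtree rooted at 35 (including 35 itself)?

24: root
8: left child of 24 (depth 1)
35: right child of 24 (depth 1)
33: left child of 35 (depth 2)
47: right child of 35 (depth 2)
36: left child of 47 (depth 3)
20: right child of 8 (depth 2)
46: right child of 36 (depth 4)
11: left child of 20 (depth 3)
40: left child of 46 (depth 5)

Subtree rooted at 35 contains: 35, 33, 47, 36, 46, 40 — 6 nodes.

6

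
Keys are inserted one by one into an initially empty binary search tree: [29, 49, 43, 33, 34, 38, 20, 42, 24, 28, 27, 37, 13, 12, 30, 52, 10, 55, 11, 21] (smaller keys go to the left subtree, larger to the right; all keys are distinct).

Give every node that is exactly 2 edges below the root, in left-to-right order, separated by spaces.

29: root
49: right child of 29 (depth 1)
43: left child of 49 (depth 2)
33: left child of 43 (depth 3)
34: right child of 33 (depth 4)
38: right child of 34 (depth 5)
20: left child of 29 (depth 1)
42: right child of 38 (depth 6)
24: right child of 20 (depth 2)
28: right child of 24 (depth 3)
27: left child of 28 (depth 4)
37: left child of 38 (depth 6)
13: left child of 20 (depth 2)
12: left child of 13 (depth 3)
30: left child of 33 (depth 4)
52: right child of 49 (depth 2)
10: left child of 12 (depth 4)
55: right child of 52 (depth 3)
11: right child of 10 (depth 5)
21: left child of 24 (depth 3)

13 24 43 52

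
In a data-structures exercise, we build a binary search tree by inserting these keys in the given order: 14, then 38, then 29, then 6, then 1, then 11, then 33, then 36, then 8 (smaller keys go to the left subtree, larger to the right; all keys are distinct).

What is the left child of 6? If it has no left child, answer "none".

1

14: root
38: right child of 14 (depth 1)
29: left child of 38 (depth 2)
6: left child of 14 (depth 1)
1: left child of 6 (depth 2)
11: right child of 6 (depth 2)
33: right child of 29 (depth 3)
36: right child of 33 (depth 4)
8: left child of 11 (depth 3)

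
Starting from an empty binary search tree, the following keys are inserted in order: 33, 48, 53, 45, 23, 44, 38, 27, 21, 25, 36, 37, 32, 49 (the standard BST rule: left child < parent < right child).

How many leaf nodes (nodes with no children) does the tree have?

Insert 33: tree is empty, so 33 becomes the root.
Insert 48: 48 > 33 → go right. Place as right child of 33.
Insert 53: 53 > 33 → go right; 53 > 48 → go right. Place as right child of 48.
Insert 45: 45 > 33 → go right; 45 < 48 → go left. Place as left child of 48.
Insert 23: 23 < 33 → go left. Place as left child of 33.
Insert 44: 44 > 33 → go right; 44 < 48 → go left; 44 < 45 → go left. Place as left child of 45.
Insert 38: 38 > 33 → go right; 38 < 48 → go left; 38 < 45 → go left; 38 < 44 → go left. Place as left child of 44.
Insert 27: 27 < 33 → go left; 27 > 23 → go right. Place as right child of 23.
Insert 21: 21 < 33 → go left; 21 < 23 → go left. Place as left child of 23.
Insert 25: 25 < 33 → go left; 25 > 23 → go right; 25 < 27 → go left. Place as left child of 27.
Insert 36: 36 > 33 → go right; 36 < 48 → go left; 36 < 45 → go left; 36 < 44 → go left; 36 < 38 → go left. Place as left child of 38.
Insert 37: 37 > 33 → go right; 37 < 48 → go left; 37 < 45 → go left; 37 < 44 → go left; 37 < 38 → go left; 37 > 36 → go right. Place as right child of 36.
Insert 32: 32 < 33 → go left; 32 > 23 → go right; 32 > 27 → go right. Place as right child of 27.
Insert 49: 49 > 33 → go right; 49 > 48 → go right; 49 < 53 → go left. Place as left child of 53.

Leaves: 21, 25, 32, 37, 49 — 5 in total.

5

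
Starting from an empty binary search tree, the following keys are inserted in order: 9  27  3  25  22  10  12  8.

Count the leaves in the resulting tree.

2

Insert 9: tree is empty, so 9 becomes the root.
Insert 27: 27 > 9 → go right. Place as right child of 9.
Insert 3: 3 < 9 → go left. Place as left child of 9.
Insert 25: 25 > 9 → go right; 25 < 27 → go left. Place as left child of 27.
Insert 22: 22 > 9 → go right; 22 < 27 → go left; 22 < 25 → go left. Place as left child of 25.
Insert 10: 10 > 9 → go right; 10 < 27 → go left; 10 < 25 → go left; 10 < 22 → go left. Place as left child of 22.
Insert 12: 12 > 9 → go right; 12 < 27 → go left; 12 < 25 → go left; 12 < 22 → go left; 12 > 10 → go right. Place as right child of 10.
Insert 8: 8 < 9 → go left; 8 > 3 → go right. Place as right child of 3.

Leaves: 8, 12 — 2 in total.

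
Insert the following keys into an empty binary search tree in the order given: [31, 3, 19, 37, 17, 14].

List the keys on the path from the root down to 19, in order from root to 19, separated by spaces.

31 3 19

31: root
3: left child of 31 (depth 1)
19: right child of 3 (depth 2)
37: right child of 31 (depth 1)
17: left child of 19 (depth 3)
14: left child of 17 (depth 4)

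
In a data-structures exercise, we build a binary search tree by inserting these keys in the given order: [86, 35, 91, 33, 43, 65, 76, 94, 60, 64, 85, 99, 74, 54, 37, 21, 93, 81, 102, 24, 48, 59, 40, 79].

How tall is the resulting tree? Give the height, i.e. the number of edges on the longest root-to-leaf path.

86: root
35: left child of 86 (depth 1)
91: right child of 86 (depth 1)
33: left child of 35 (depth 2)
43: right child of 35 (depth 2)
65: right child of 43 (depth 3)
76: right child of 65 (depth 4)
94: right child of 91 (depth 2)
60: left child of 65 (depth 4)
64: right child of 60 (depth 5)
85: right child of 76 (depth 5)
99: right child of 94 (depth 3)
74: left child of 76 (depth 5)
54: left child of 60 (depth 5)
37: left child of 43 (depth 3)
21: left child of 33 (depth 3)
93: left child of 94 (depth 3)
81: left child of 85 (depth 6)
102: right child of 99 (depth 4)
24: right child of 21 (depth 4)
48: left child of 54 (depth 6)
59: right child of 54 (depth 6)
40: right child of 37 (depth 4)
79: left child of 81 (depth 7)

The deepest node is 79 at depth 7.

7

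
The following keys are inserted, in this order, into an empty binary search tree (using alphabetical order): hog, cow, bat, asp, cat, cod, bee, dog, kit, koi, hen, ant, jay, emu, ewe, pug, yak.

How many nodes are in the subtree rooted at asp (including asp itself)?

2

hog: root
cow: left child of hog (depth 1)
bat: left child of cow (depth 2)
asp: left child of bat (depth 3)
cat: right child of bat (depth 3)
cod: right child of cat (depth 4)
bee: left child of cat (depth 4)
dog: right child of cow (depth 2)
kit: right child of hog (depth 1)
koi: right child of kit (depth 2)
hen: right child of dog (depth 3)
ant: left child of asp (depth 4)
jay: left child of kit (depth 2)
emu: left child of hen (depth 4)
ewe: right child of emu (depth 5)
pug: right child of koi (depth 3)
yak: right child of pug (depth 4)

Subtree rooted at asp contains: asp, ant — 2 nodes.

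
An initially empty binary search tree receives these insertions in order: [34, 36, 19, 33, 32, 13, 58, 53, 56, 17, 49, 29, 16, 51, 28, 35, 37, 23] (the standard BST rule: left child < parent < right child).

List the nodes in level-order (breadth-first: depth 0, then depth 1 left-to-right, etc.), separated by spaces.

34 19 36 13 33 35 58 17 32 53 16 29 49 56 28 37 51 23

Insert 34: tree is empty, so 34 becomes the root.
Insert 36: 36 > 34 → go right. Place as right child of 34.
Insert 19: 19 < 34 → go left. Place as left child of 34.
Insert 33: 33 < 34 → go left; 33 > 19 → go right. Place as right child of 19.
Insert 32: 32 < 34 → go left; 32 > 19 → go right; 32 < 33 → go left. Place as left child of 33.
Insert 13: 13 < 34 → go left; 13 < 19 → go left. Place as left child of 19.
Insert 58: 58 > 34 → go right; 58 > 36 → go right. Place as right child of 36.
Insert 53: 53 > 34 → go right; 53 > 36 → go right; 53 < 58 → go left. Place as left child of 58.
Insert 56: 56 > 34 → go right; 56 > 36 → go right; 56 < 58 → go left; 56 > 53 → go right. Place as right child of 53.
Insert 17: 17 < 34 → go left; 17 < 19 → go left; 17 > 13 → go right. Place as right child of 13.
Insert 49: 49 > 34 → go right; 49 > 36 → go right; 49 < 58 → go left; 49 < 53 → go left. Place as left child of 53.
Insert 29: 29 < 34 → go left; 29 > 19 → go right; 29 < 33 → go left; 29 < 32 → go left. Place as left child of 32.
Insert 16: 16 < 34 → go left; 16 < 19 → go left; 16 > 13 → go right; 16 < 17 → go left. Place as left child of 17.
Insert 51: 51 > 34 → go right; 51 > 36 → go right; 51 < 58 → go left; 51 < 53 → go left; 51 > 49 → go right. Place as right child of 49.
Insert 28: 28 < 34 → go left; 28 > 19 → go right; 28 < 33 → go left; 28 < 32 → go left; 28 < 29 → go left. Place as left child of 29.
Insert 35: 35 > 34 → go right; 35 < 36 → go left. Place as left child of 36.
Insert 37: 37 > 34 → go right; 37 > 36 → go right; 37 < 58 → go left; 37 < 53 → go left; 37 < 49 → go left. Place as left child of 49.
Insert 23: 23 < 34 → go left; 23 > 19 → go right; 23 < 33 → go left; 23 < 32 → go left; 23 < 29 → go left; 23 < 28 → go left. Place as left child of 28.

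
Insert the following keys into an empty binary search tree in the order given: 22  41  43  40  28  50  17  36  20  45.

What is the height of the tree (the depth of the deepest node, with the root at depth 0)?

4

Insert 22: tree is empty, so 22 becomes the root.
Insert 41: 41 > 22 → go right. Place as right child of 22.
Insert 43: 43 > 22 → go right; 43 > 41 → go right. Place as right child of 41.
Insert 40: 40 > 22 → go right; 40 < 41 → go left. Place as left child of 41.
Insert 28: 28 > 22 → go right; 28 < 41 → go left; 28 < 40 → go left. Place as left child of 40.
Insert 50: 50 > 22 → go right; 50 > 41 → go right; 50 > 43 → go right. Place as right child of 43.
Insert 17: 17 < 22 → go left. Place as left child of 22.
Insert 36: 36 > 22 → go right; 36 < 41 → go left; 36 < 40 → go left; 36 > 28 → go right. Place as right child of 28.
Insert 20: 20 < 22 → go left; 20 > 17 → go right. Place as right child of 17.
Insert 45: 45 > 22 → go right; 45 > 41 → go right; 45 > 43 → go right; 45 < 50 → go left. Place as left child of 50.

The deepest node is 36 at depth 4.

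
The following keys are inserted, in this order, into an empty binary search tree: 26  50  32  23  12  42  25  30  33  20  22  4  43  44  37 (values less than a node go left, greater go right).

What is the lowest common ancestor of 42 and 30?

Insert 26: tree is empty, so 26 becomes the root.
Insert 50: 50 > 26 → go right. Place as right child of 26.
Insert 32: 32 > 26 → go right; 32 < 50 → go left. Place as left child of 50.
Insert 23: 23 < 26 → go left. Place as left child of 26.
Insert 12: 12 < 26 → go left; 12 < 23 → go left. Place as left child of 23.
Insert 42: 42 > 26 → go right; 42 < 50 → go left; 42 > 32 → go right. Place as right child of 32.
Insert 25: 25 < 26 → go left; 25 > 23 → go right. Place as right child of 23.
Insert 30: 30 > 26 → go right; 30 < 50 → go left; 30 < 32 → go left. Place as left child of 32.
Insert 33: 33 > 26 → go right; 33 < 50 → go left; 33 > 32 → go right; 33 < 42 → go left. Place as left child of 42.
Insert 20: 20 < 26 → go left; 20 < 23 → go left; 20 > 12 → go right. Place as right child of 12.
Insert 22: 22 < 26 → go left; 22 < 23 → go left; 22 > 12 → go right; 22 > 20 → go right. Place as right child of 20.
Insert 4: 4 < 26 → go left; 4 < 23 → go left; 4 < 12 → go left. Place as left child of 12.
Insert 43: 43 > 26 → go right; 43 < 50 → go left; 43 > 32 → go right; 43 > 42 → go right. Place as right child of 42.
Insert 44: 44 > 26 → go right; 44 < 50 → go left; 44 > 32 → go right; 44 > 42 → go right; 44 > 43 → go right. Place as right child of 43.
Insert 37: 37 > 26 → go right; 37 < 50 → go left; 37 > 32 → go right; 37 < 42 → go left; 37 > 33 → go right. Place as right child of 33.

Path to 42: 26 → 50 → 32 → 42
Path to 30: 26 → 50 → 32 → 30
The paths share a prefix ending at 32, then split left and right.

32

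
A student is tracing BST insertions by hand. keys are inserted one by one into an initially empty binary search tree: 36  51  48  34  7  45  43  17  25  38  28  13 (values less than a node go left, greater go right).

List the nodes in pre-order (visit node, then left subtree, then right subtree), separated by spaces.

36 34 7 17 13 25 28 51 48 45 43 38

Resulting structure (node: left, right):
  36: L=34, R=51
  51: L=48, R=–
  48: L=45, R=–
  34: L=7, R=–
  7: L=–, R=17
  45: L=43, R=–
  43: L=38, R=–
  17: L=13, R=25
  25: L=–, R=28
  38: L=–, R=–
  28: L=–, R=–
  13: L=–, R=–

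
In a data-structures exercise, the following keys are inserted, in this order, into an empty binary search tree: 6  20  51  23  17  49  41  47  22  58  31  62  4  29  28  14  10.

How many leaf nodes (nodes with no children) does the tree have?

6: root
20: right child of 6 (depth 1)
51: right child of 20 (depth 2)
23: left child of 51 (depth 3)
17: left child of 20 (depth 2)
49: right child of 23 (depth 4)
41: left child of 49 (depth 5)
47: right child of 41 (depth 6)
22: left child of 23 (depth 4)
58: right child of 51 (depth 3)
31: left child of 41 (depth 6)
62: right child of 58 (depth 4)
4: left child of 6 (depth 1)
29: left child of 31 (depth 7)
28: left child of 29 (depth 8)
14: left child of 17 (depth 3)
10: left child of 14 (depth 4)

Leaves: 4, 10, 22, 28, 47, 62 — 6 in total.

6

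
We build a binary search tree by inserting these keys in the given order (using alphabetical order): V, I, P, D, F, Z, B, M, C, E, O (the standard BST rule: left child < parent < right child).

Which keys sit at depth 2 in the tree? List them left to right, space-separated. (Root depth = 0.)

V: root
I: left child of V (depth 1)
P: right child of I (depth 2)
D: left child of I (depth 2)
F: right child of D (depth 3)
Z: right child of V (depth 1)
B: left child of D (depth 3)
M: left child of P (depth 3)
C: right child of B (depth 4)
E: left child of F (depth 4)
O: right child of M (depth 4)

D P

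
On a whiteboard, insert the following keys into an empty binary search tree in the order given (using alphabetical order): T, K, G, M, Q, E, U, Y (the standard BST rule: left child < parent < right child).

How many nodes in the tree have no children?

T: root
K: left child of T (depth 1)
G: left child of K (depth 2)
M: right child of K (depth 2)
Q: right child of M (depth 3)
E: left child of G (depth 3)
U: right child of T (depth 1)
Y: right child of U (depth 2)

Leaves: E, Q, Y — 3 in total.

3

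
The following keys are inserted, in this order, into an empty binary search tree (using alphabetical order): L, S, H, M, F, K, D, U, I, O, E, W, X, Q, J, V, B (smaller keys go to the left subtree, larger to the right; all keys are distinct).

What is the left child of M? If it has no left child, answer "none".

none

Insert L: tree is empty, so L becomes the root.
Insert S: S > L → go right. Place as right child of L.
Insert H: H < L → go left. Place as left child of L.
Insert M: M > L → go right; M < S → go left. Place as left child of S.
Insert F: F < L → go left; F < H → go left. Place as left child of H.
Insert K: K < L → go left; K > H → go right. Place as right child of H.
Insert D: D < L → go left; D < H → go left; D < F → go left. Place as left child of F.
Insert U: U > L → go right; U > S → go right. Place as right child of S.
Insert I: I < L → go left; I > H → go right; I < K → go left. Place as left child of K.
Insert O: O > L → go right; O < S → go left; O > M → go right. Place as right child of M.
Insert E: E < L → go left; E < H → go left; E < F → go left; E > D → go right. Place as right child of D.
Insert W: W > L → go right; W > S → go right; W > U → go right. Place as right child of U.
Insert X: X > L → go right; X > S → go right; X > U → go right; X > W → go right. Place as right child of W.
Insert Q: Q > L → go right; Q < S → go left; Q > M → go right; Q > O → go right. Place as right child of O.
Insert J: J < L → go left; J > H → go right; J < K → go left; J > I → go right. Place as right child of I.
Insert V: V > L → go right; V > S → go right; V > U → go right; V < W → go left. Place as left child of W.
Insert B: B < L → go left; B < H → go left; B < F → go left; B < D → go left. Place as left child of D.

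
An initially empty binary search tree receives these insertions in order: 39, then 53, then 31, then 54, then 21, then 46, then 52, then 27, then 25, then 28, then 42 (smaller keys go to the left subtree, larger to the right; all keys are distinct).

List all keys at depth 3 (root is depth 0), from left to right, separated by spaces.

27 42 52

39: root
53: right child of 39 (depth 1)
31: left child of 39 (depth 1)
54: right child of 53 (depth 2)
21: left child of 31 (depth 2)
46: left child of 53 (depth 2)
52: right child of 46 (depth 3)
27: right child of 21 (depth 3)
25: left child of 27 (depth 4)
28: right child of 27 (depth 4)
42: left child of 46 (depth 3)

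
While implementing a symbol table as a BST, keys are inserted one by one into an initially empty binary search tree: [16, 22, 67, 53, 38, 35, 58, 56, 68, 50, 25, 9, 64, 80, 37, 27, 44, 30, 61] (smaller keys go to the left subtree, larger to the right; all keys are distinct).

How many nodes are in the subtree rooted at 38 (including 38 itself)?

Insert 16: tree is empty, so 16 becomes the root.
Insert 22: 22 > 16 → go right. Place as right child of 16.
Insert 67: 67 > 16 → go right; 67 > 22 → go right. Place as right child of 22.
Insert 53: 53 > 16 → go right; 53 > 22 → go right; 53 < 67 → go left. Place as left child of 67.
Insert 38: 38 > 16 → go right; 38 > 22 → go right; 38 < 67 → go left; 38 < 53 → go left. Place as left child of 53.
Insert 35: 35 > 16 → go right; 35 > 22 → go right; 35 < 67 → go left; 35 < 53 → go left; 35 < 38 → go left. Place as left child of 38.
Insert 58: 58 > 16 → go right; 58 > 22 → go right; 58 < 67 → go left; 58 > 53 → go right. Place as right child of 53.
Insert 56: 56 > 16 → go right; 56 > 22 → go right; 56 < 67 → go left; 56 > 53 → go right; 56 < 58 → go left. Place as left child of 58.
Insert 68: 68 > 16 → go right; 68 > 22 → go right; 68 > 67 → go right. Place as right child of 67.
Insert 50: 50 > 16 → go right; 50 > 22 → go right; 50 < 67 → go left; 50 < 53 → go left; 50 > 38 → go right. Place as right child of 38.
Insert 25: 25 > 16 → go right; 25 > 22 → go right; 25 < 67 → go left; 25 < 53 → go left; 25 < 38 → go left; 25 < 35 → go left. Place as left child of 35.
Insert 9: 9 < 16 → go left. Place as left child of 16.
Insert 64: 64 > 16 → go right; 64 > 22 → go right; 64 < 67 → go left; 64 > 53 → go right; 64 > 58 → go right. Place as right child of 58.
Insert 80: 80 > 16 → go right; 80 > 22 → go right; 80 > 67 → go right; 80 > 68 → go right. Place as right child of 68.
Insert 37: 37 > 16 → go right; 37 > 22 → go right; 37 < 67 → go left; 37 < 53 → go left; 37 < 38 → go left; 37 > 35 → go right. Place as right child of 35.
Insert 27: 27 > 16 → go right; 27 > 22 → go right; 27 < 67 → go left; 27 < 53 → go left; 27 < 38 → go left; 27 < 35 → go left; 27 > 25 → go right. Place as right child of 25.
Insert 44: 44 > 16 → go right; 44 > 22 → go right; 44 < 67 → go left; 44 < 53 → go left; 44 > 38 → go right; 44 < 50 → go left. Place as left child of 50.
Insert 30: 30 > 16 → go right; 30 > 22 → go right; 30 < 67 → go left; 30 < 53 → go left; 30 < 38 → go left; 30 < 35 → go left; 30 > 25 → go right; 30 > 27 → go right. Place as right child of 27.
Insert 61: 61 > 16 → go right; 61 > 22 → go right; 61 < 67 → go left; 61 > 53 → go right; 61 > 58 → go right; 61 < 64 → go left. Place as left child of 64.

Subtree rooted at 38 contains: 38, 35, 25, 27, 30, 37, 50, 44 — 8 nodes.

8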